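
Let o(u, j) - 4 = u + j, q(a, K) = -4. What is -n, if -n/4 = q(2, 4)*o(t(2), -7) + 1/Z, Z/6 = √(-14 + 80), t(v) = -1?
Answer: 64 + √66/99 ≈ 64.082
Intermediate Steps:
o(u, j) = 4 + j + u (o(u, j) = 4 + (u + j) = 4 + (j + u) = 4 + j + u)
Z = 6*√66 (Z = 6*√(-14 + 80) = 6*√66 ≈ 48.744)
n = -64 - √66/99 (n = -4*(-4*(4 - 7 - 1) + 1/(6*√66)) = -4*(-4*(-4) + √66/396) = -4*(16 + √66/396) = -64 - √66/99 ≈ -64.082)
-n = -(-64 - √66/99) = 64 + √66/99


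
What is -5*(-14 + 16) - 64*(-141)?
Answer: 9014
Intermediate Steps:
-5*(-14 + 16) - 64*(-141) = -5*2 + 9024 = -10 + 9024 = 9014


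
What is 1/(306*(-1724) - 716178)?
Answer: -1/1243722 ≈ -8.0404e-7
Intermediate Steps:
1/(306*(-1724) - 716178) = 1/(-527544 - 716178) = 1/(-1243722) = -1/1243722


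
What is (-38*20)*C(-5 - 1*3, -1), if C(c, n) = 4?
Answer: -3040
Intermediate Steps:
(-38*20)*C(-5 - 1*3, -1) = -38*20*4 = -760*4 = -3040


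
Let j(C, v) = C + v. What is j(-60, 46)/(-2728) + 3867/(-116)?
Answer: -329611/9889 ≈ -33.331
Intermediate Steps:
j(-60, 46)/(-2728) + 3867/(-116) = (-60 + 46)/(-2728) + 3867/(-116) = -14*(-1/2728) + 3867*(-1/116) = 7/1364 - 3867/116 = -329611/9889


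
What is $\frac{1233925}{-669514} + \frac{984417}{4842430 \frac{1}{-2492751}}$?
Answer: $- \frac{410732676409300147}{810518669755} \approx -5.0675 \cdot 10^{5}$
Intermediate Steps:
$\frac{1233925}{-669514} + \frac{984417}{4842430 \frac{1}{-2492751}} = 1233925 \left(- \frac{1}{669514}\right) + \frac{984417}{4842430 \left(- \frac{1}{2492751}\right)} = - \frac{1233925}{669514} + \frac{984417}{- \frac{4842430}{2492751}} = - \frac{1233925}{669514} + 984417 \left(- \frac{2492751}{4842430}\right) = - \frac{1233925}{669514} - \frac{2453906461167}{4842430} = - \frac{410732676409300147}{810518669755}$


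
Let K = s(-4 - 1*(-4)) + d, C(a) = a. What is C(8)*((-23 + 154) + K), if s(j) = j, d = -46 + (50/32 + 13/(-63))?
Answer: 87047/126 ≈ 690.85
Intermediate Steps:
d = -45001/1008 (d = -46 + (50*(1/32) + 13*(-1/63)) = -46 + (25/16 - 13/63) = -46 + 1367/1008 = -45001/1008 ≈ -44.644)
K = -45001/1008 (K = (-4 - 1*(-4)) - 45001/1008 = (-4 + 4) - 45001/1008 = 0 - 45001/1008 = -45001/1008 ≈ -44.644)
C(8)*((-23 + 154) + K) = 8*((-23 + 154) - 45001/1008) = 8*(131 - 45001/1008) = 8*(87047/1008) = 87047/126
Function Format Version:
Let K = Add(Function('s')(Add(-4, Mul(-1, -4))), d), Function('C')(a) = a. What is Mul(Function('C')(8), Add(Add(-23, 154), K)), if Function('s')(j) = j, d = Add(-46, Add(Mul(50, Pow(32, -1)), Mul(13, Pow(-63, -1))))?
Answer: Rational(87047, 126) ≈ 690.85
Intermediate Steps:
d = Rational(-45001, 1008) (d = Add(-46, Add(Mul(50, Rational(1, 32)), Mul(13, Rational(-1, 63)))) = Add(-46, Add(Rational(25, 16), Rational(-13, 63))) = Add(-46, Rational(1367, 1008)) = Rational(-45001, 1008) ≈ -44.644)
K = Rational(-45001, 1008) (K = Add(Add(-4, Mul(-1, -4)), Rational(-45001, 1008)) = Add(Add(-4, 4), Rational(-45001, 1008)) = Add(0, Rational(-45001, 1008)) = Rational(-45001, 1008) ≈ -44.644)
Mul(Function('C')(8), Add(Add(-23, 154), K)) = Mul(8, Add(Add(-23, 154), Rational(-45001, 1008))) = Mul(8, Add(131, Rational(-45001, 1008))) = Mul(8, Rational(87047, 1008)) = Rational(87047, 126)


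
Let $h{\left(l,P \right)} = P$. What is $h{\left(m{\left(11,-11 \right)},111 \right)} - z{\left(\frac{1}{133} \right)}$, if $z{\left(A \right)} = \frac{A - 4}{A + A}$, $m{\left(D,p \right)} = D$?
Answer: $\frac{753}{2} \approx 376.5$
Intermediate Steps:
$z{\left(A \right)} = \frac{-4 + A}{2 A}$
$h{\left(m{\left(11,-11 \right)},111 \right)} - z{\left(\frac{1}{133} \right)} = 111 - \frac{-4 + \frac{1}{133}}{2 \cdot \frac{1}{133}} = 111 - \frac{\frac{1}{\frac{1}{133}} \left(-4 + \frac{1}{133}\right)}{2} = 111 - \frac{1}{2} \cdot 133 \left(- \frac{531}{133}\right) = 111 - - \frac{531}{2} = 111 + \frac{531}{2} = \frac{753}{2}$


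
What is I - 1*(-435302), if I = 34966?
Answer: 470268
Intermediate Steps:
I - 1*(-435302) = 34966 - 1*(-435302) = 34966 + 435302 = 470268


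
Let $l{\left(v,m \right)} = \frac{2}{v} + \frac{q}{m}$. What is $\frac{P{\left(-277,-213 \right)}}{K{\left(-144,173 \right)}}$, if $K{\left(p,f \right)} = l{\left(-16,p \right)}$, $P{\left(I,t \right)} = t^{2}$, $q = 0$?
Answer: $-362952$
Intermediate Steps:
$l{\left(v,m \right)} = \frac{2}{v}$ ($l{\left(v,m \right)} = \frac{2}{v} + \frac{0}{m} = \frac{2}{v} + 0 = \frac{2}{v}$)
$K{\left(p,f \right)} = - \frac{1}{8}$ ($K{\left(p,f \right)} = \frac{2}{-16} = 2 \left(- \frac{1}{16}\right) = - \frac{1}{8}$)
$\frac{P{\left(-277,-213 \right)}}{K{\left(-144,173 \right)}} = \frac{\left(-213\right)^{2}}{- \frac{1}{8}} = 45369 \left(-8\right) = -362952$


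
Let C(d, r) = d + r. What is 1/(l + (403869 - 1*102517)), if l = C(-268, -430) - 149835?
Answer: 1/150819 ≈ 6.6305e-6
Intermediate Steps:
l = -150533 (l = (-268 - 430) - 149835 = -698 - 149835 = -150533)
1/(l + (403869 - 1*102517)) = 1/(-150533 + (403869 - 1*102517)) = 1/(-150533 + (403869 - 102517)) = 1/(-150533 + 301352) = 1/150819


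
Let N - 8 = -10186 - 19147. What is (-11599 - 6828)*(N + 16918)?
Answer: 228623789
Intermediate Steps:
N = -29325 (N = 8 + (-10186 - 19147) = 8 - 29333 = -29325)
(-11599 - 6828)*(N + 16918) = (-11599 - 6828)*(-29325 + 16918) = -18427*(-12407) = 228623789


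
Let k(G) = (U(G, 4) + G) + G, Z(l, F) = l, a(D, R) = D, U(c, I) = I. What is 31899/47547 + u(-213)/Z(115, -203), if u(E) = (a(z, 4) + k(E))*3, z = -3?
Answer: -3796936/364527 ≈ -10.416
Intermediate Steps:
k(G) = 4 + 2*G (k(G) = (4 + G) + G = 4 + 2*G)
u(E) = 3 + 6*E (u(E) = (-3 + (4 + 2*E))*3 = (1 + 2*E)*3 = 3 + 6*E)
31899/47547 + u(-213)/Z(115, -203) = 31899/47547 + (3 + 6*(-213))/115 = 31899*(1/47547) + (3 - 1278)*(1/115) = 10633/15849 - 1275*1/115 = 10633/15849 - 255/23 = -3796936/364527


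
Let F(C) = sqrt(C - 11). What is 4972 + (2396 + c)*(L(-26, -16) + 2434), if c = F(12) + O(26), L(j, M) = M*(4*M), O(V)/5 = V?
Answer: 8743338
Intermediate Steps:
O(V) = 5*V
F(C) = sqrt(-11 + C)
L(j, M) = 4*M**2
c = 131 (c = sqrt(-11 + 12) + 5*26 = sqrt(1) + 130 = 1 + 130 = 131)
4972 + (2396 + c)*(L(-26, -16) + 2434) = 4972 + (2396 + 131)*(4*(-16)**2 + 2434) = 4972 + 2527*(4*256 + 2434) = 4972 + 2527*(1024 + 2434) = 4972 + 2527*3458 = 4972 + 8738366 = 8743338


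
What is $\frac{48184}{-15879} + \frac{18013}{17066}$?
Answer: $- \frac{536279717}{270991014} \approx -1.979$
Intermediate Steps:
$\frac{48184}{-15879} + \frac{18013}{17066} = 48184 \left(- \frac{1}{15879}\right) + 18013 \cdot \frac{1}{17066} = - \frac{48184}{15879} + \frac{18013}{17066} = - \frac{536279717}{270991014}$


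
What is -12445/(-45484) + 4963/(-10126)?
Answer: -600717/2774524 ≈ -0.21651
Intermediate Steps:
-12445/(-45484) + 4963/(-10126) = -12445*(-1/45484) + 4963*(-1/10126) = 12445/45484 - 4963/10126 = -600717/2774524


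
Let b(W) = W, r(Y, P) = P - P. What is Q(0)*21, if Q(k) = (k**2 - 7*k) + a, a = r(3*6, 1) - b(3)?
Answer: -63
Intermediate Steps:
r(Y, P) = 0
a = -3 (a = 0 - 1*3 = 0 - 3 = -3)
Q(k) = -3 + k**2 - 7*k (Q(k) = (k**2 - 7*k) - 3 = -3 + k**2 - 7*k)
Q(0)*21 = (-3 + 0**2 - 7*0)*21 = (-3 + 0 + 0)*21 = -3*21 = -63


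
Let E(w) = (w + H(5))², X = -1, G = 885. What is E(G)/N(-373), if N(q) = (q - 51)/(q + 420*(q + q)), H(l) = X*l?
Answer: 30365482400/53 ≈ 5.7293e+8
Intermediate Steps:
H(l) = -l
E(w) = (-5 + w)² (E(w) = (w - 1*5)² = (w - 5)² = (-5 + w)²)
N(q) = (-51 + q)/(841*q) (N(q) = (-51 + q)/(q + 420*(2*q)) = (-51 + q)/(q + 840*q) = (-51 + q)/((841*q)) = (-51 + q)*(1/(841*q)) = (-51 + q)/(841*q))
E(G)/N(-373) = (-5 + 885)²/(((1/841)*(-51 - 373)/(-373))) = 880²/(((1/841)*(-1/373)*(-424))) = 774400/(424/313693) = 774400*(313693/424) = 30365482400/53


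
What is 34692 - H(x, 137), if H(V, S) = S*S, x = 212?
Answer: 15923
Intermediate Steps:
H(V, S) = S**2
34692 - H(x, 137) = 34692 - 1*137**2 = 34692 - 1*18769 = 34692 - 18769 = 15923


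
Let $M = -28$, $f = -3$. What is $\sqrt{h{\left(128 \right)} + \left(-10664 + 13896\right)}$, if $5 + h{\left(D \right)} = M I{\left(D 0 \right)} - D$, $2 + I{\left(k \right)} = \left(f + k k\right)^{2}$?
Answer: $\sqrt{2903} \approx 53.88$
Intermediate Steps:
$I{\left(k \right)} = -2 + \left(-3 + k^{2}\right)^{2}$ ($I{\left(k \right)} = -2 + \left(-3 + k k\right)^{2} = -2 + \left(-3 + k^{2}\right)^{2}$)
$h{\left(D \right)} = -201 - D$ ($h{\left(D \right)} = -5 - \left(D + 28 \left(-2 + \left(-3 + \left(D 0\right)^{2}\right)^{2}\right)\right) = -5 - \left(D + 28 \left(-2 + \left(-3 + 0^{2}\right)^{2}\right)\right) = -5 - \left(D + 28 \left(-2 + \left(-3 + 0\right)^{2}\right)\right) = -5 - \left(D + 28 \left(-2 + \left(-3\right)^{2}\right)\right) = -5 - \left(D + 28 \left(-2 + 9\right)\right) = -5 - \left(196 + D\right) = -201 - D$)
$\sqrt{h{\left(128 \right)} + \left(-10664 + 13896\right)} = \sqrt{\left(-201 - 128\right) + \left(-10664 + 13896\right)} = \sqrt{\left(-201 - 128\right) + 3232} = \sqrt{-329 + 3232} = \sqrt{2903}$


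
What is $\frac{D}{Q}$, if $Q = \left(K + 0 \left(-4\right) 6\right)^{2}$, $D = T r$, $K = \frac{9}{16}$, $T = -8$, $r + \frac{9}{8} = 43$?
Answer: $- \frac{85760}{81} \approx -1058.8$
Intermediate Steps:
$r = \frac{335}{8}$ ($r = - \frac{9}{8} + 43 = \frac{335}{8} \approx 41.875$)
$K = \frac{9}{16}$ ($K = 9 \cdot \frac{1}{16} = \frac{9}{16} \approx 0.5625$)
$D = -335$ ($D = \left(-8\right) \frac{335}{8} = -335$)
$Q = \frac{81}{256}$ ($Q = \left(\frac{9}{16} + 0 \left(-4\right) 6\right)^{2} = \left(\frac{9}{16} + 0 \cdot 6\right)^{2} = \left(\frac{9}{16} + 0\right)^{2} = \left(\frac{9}{16}\right)^{2} = \frac{81}{256} \approx 0.31641$)
$\frac{D}{Q} = - \frac{335}{\frac{81}{256}} = \left(-335\right) \frac{256}{81} = - \frac{85760}{81}$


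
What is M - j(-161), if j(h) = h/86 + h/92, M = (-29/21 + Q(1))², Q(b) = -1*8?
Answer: 6949891/75852 ≈ 91.624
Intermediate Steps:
Q(b) = -8
M = 38809/441 (M = (-29/21 - 8)² = (-197/21)² = 38809/441 ≈ 88.002)
j(h) = 89*h/3956 (j(h) = h*(1/86) + h*(1/92) = h/86 + h/92 = 89*h/3956)
M - j(-161) = 38809/441 - 89*(-161)/3956 = 38809/441 - 1*(-623/172) = 38809/441 + 623/172 = 6949891/75852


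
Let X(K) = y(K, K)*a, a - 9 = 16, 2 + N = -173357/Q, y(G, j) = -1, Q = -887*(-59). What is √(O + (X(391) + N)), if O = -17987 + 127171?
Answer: 6*√8303996812297/52333 ≈ 330.38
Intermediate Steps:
Q = 52333
N = -278023/52333 (N = -2 - 173357/52333 = -278023/52333 ≈ -5.3126)
a = 25 (a = 9 + 16 = 25)
O = 109184
X(K) = -25 (X(K) = -1*25 = -25)
√(O + (X(391) + N)) = √(109184 + (-25 - 278023/52333)) = √(109184 - 1586348/52333) = √(5712339924/52333) = 6*√8303996812297/52333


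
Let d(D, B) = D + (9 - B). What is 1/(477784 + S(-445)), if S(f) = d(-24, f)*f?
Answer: 1/286434 ≈ 3.4912e-6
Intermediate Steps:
d(D, B) = 9 + D - B
S(f) = f*(-15 - f) (S(f) = (9 - 24 - f)*f = (-15 - f)*f = f*(-15 - f))
1/(477784 + S(-445)) = 1/(477784 - 1*(-445)*(15 - 445)) = 1/(477784 - 1*(-445)*(-430)) = 1/(477784 - 191350) = 1/286434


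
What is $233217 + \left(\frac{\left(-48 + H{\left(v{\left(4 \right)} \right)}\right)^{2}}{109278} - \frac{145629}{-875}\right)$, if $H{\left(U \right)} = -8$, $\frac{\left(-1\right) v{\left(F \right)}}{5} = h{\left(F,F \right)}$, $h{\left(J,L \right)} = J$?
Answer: $\frac{11157859100056}{47809125} \approx 2.3338 \cdot 10^{5}$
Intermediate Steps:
$v{\left(F \right)} = - 5 F$
$233217 + \left(\frac{\left(-48 + H{\left(v{\left(4 \right)} \right)}\right)^{2}}{109278} - \frac{145629}{-875}\right) = 233217 + \left(\frac{\left(-48 - 8\right)^{2}}{109278} - \frac{145629}{-875}\right) = 233217 + \left(\left(-56\right)^{2} \cdot \frac{1}{109278} - - \frac{145629}{875}\right) = 233217 + \left(3136 \cdot \frac{1}{109278} + \frac{145629}{875}\right) = 233217 + \left(\frac{1568}{54639} + \frac{145629}{875}\right) = 233217 + \frac{7958394931}{47809125} = \frac{11157859100056}{47809125}$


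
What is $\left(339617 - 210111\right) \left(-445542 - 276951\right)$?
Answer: $-93567178458$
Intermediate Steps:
$\left(339617 - 210111\right) \left(-445542 - 276951\right) = 129506 \left(-722493\right) = -93567178458$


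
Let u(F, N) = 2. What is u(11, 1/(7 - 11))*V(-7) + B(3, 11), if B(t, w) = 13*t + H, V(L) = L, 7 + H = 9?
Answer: 27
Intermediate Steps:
H = 2 (H = -7 + 9 = 2)
B(t, w) = 2 + 13*t (B(t, w) = 13*t + 2 = 2 + 13*t)
u(11, 1/(7 - 11))*V(-7) + B(3, 11) = 2*(-7) + (2 + 13*3) = -14 + (2 + 39) = -14 + 41 = 27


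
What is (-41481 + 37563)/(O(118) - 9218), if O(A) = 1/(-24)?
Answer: 94032/221233 ≈ 0.42504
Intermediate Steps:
O(A) = -1/24
(-41481 + 37563)/(O(118) - 9218) = (-41481 + 37563)/(-1/24 - 9218) = -3918/(-221233/24) = -3918*(-24/221233) = 94032/221233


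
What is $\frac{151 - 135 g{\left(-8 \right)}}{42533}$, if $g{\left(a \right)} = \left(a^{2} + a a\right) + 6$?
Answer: $- \frac{17939}{42533} \approx -0.42177$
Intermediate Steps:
$g{\left(a \right)} = 6 + 2 a^{2}$ ($g{\left(a \right)} = \left(a^{2} + a^{2}\right) + 6 = 2 a^{2} + 6 = 6 + 2 a^{2}$)
$\frac{151 - 135 g{\left(-8 \right)}}{42533} = \frac{151 - 135 \left(6 + 2 \left(-8\right)^{2}\right)}{42533} = \left(151 - 135 \left(6 + 2 \cdot 64\right)\right) \frac{1}{42533} = \left(151 - 135 \left(6 + 128\right)\right) \frac{1}{42533} = \left(151 - 18090\right) \frac{1}{42533} = \left(-17939\right) \frac{1}{42533} = - \frac{17939}{42533}$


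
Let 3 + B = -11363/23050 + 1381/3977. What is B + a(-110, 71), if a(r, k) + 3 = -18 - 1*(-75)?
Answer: 4661803749/91669850 ≈ 50.854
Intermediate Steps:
a(r, k) = 54 (a(r, k) = -3 + (-18 - 1*(-75)) = -3 + (-18 + 75) = -3 + 57 = 54)
B = -288368151/91669850 (B = -3 + (-11363/23050 + 1381/3977) = -3 - 13358601/91669850 = -288368151/91669850 ≈ -3.1457)
B + a(-110, 71) = -288368151/91669850 + 54 = 4661803749/91669850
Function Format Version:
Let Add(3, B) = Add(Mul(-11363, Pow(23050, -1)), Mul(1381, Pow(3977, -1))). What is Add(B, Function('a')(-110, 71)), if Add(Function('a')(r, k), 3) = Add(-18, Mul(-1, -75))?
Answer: Rational(4661803749, 91669850) ≈ 50.854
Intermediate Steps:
Function('a')(r, k) = 54 (Function('a')(r, k) = Add(-3, Add(-18, Mul(-1, -75))) = Add(-3, Add(-18, 75)) = Add(-3, 57) = 54)
B = Rational(-288368151, 91669850) (B = Add(-3, Add(Mul(-11363, Pow(23050, -1)), Mul(1381, Pow(3977, -1)))) = Add(-3, Add(Mul(-11363, Rational(1, 23050)), Mul(1381, Rational(1, 3977)))) = Add(-3, Add(Rational(-11363, 23050), Rational(1381, 3977))) = Add(-3, Rational(-13358601, 91669850)) = Rational(-288368151, 91669850) ≈ -3.1457)
Add(B, Function('a')(-110, 71)) = Add(Rational(-288368151, 91669850), 54) = Rational(4661803749, 91669850)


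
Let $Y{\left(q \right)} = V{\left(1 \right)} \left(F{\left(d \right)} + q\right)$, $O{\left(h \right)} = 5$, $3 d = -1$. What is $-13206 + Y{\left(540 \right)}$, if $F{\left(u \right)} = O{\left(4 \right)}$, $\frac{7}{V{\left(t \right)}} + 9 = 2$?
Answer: $-13751$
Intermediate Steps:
$V{\left(t \right)} = -1$ ($V{\left(t \right)} = \frac{7}{-9 + 2} = \frac{7}{-7} = 7 \left(- \frac{1}{7}\right) = -1$)
$d = - \frac{1}{3}$ ($d = \frac{1}{3} \left(-1\right) = - \frac{1}{3} \approx -0.33333$)
$F{\left(u \right)} = 5$
$Y{\left(q \right)} = -5 - q$ ($Y{\left(q \right)} = - (5 + q) = -5 - q$)
$-13206 + Y{\left(540 \right)} = -13206 - 545 = -13751$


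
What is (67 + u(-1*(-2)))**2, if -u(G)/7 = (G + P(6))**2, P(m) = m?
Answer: 145161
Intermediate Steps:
u(G) = -7*(6 + G)**2 (u(G) = -7*(G + 6)**2 = -7*(6 + G)**2)
(67 + u(-1*(-2)))**2 = (67 - 7*(6 - 1*(-2))**2)**2 = (67 - 7*(6 + 2)**2)**2 = (67 - 7*8**2)**2 = (67 - 7*64)**2 = (67 - 448)**2 = (-381)**2 = 145161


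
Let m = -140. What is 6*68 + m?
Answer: 268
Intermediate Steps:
6*68 + m = 6*68 - 140 = 408 - 140 = 268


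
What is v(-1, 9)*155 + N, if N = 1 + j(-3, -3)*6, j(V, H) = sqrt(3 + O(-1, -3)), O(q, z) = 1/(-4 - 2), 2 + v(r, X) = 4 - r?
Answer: 466 + sqrt(102) ≈ 476.10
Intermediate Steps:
v(r, X) = 2 - r (v(r, X) = -2 + (4 - r) = 2 - r)
O(q, z) = -1/6 (O(q, z) = 1/(-6) = -1/6)
j(V, H) = sqrt(102)/6 (j(V, H) = sqrt(3 - 1/6) = sqrt(17/6) = sqrt(102)/6)
N = 1 + sqrt(102) (N = 1 + (sqrt(102)/6)*6 = 1 + sqrt(102) ≈ 11.100)
v(-1, 9)*155 + N = (2 - 1*(-1))*155 + (1 + sqrt(102)) = (2 + 1)*155 + (1 + sqrt(102)) = 3*155 + (1 + sqrt(102)) = 465 + (1 + sqrt(102)) = 466 + sqrt(102)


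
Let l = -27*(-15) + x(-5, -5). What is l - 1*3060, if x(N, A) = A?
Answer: -2660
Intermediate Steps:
l = 400 (l = -27*(-15) - 5 = 405 - 5 = 400)
l - 1*3060 = 400 - 1*3060 = 400 - 3060 = -2660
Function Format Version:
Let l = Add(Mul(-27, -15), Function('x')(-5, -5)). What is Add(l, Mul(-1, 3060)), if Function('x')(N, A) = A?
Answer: -2660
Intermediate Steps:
l = 400 (l = Add(Mul(-27, -15), -5) = Add(405, -5) = 400)
Add(l, Mul(-1, 3060)) = Add(400, Mul(-1, 3060)) = Add(400, -3060) = -2660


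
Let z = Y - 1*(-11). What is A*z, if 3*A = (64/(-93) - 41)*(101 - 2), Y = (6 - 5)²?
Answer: -511764/31 ≈ -16509.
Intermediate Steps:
Y = 1 (Y = 1² = 1)
z = 12 (z = 1 - 1*(-11) = 1 + 11 = 12)
A = -42647/31 (A = ((64/(-93) - 41)*(101 - 2))/3 = ((64*(-1/93) - 41)*99)/3 = ((-64/93 - 41)*99)/3 = (-3877/93*99)/3 = (⅓)*(-127941/31) = -42647/31 ≈ -1375.7)
A*z = -42647/31*12 = -511764/31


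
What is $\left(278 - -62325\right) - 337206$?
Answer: $-274603$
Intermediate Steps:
$\left(278 - -62325\right) - 337206 = \left(278 + 62325\right) - 337206 = 62603 - 337206 = -274603$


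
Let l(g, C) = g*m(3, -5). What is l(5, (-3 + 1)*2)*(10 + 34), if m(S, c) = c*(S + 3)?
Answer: -6600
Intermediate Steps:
m(S, c) = c*(3 + S)
l(g, C) = -30*g (l(g, C) = g*(-5*(3 + 3)) = g*(-5*6) = g*(-30) = -30*g)
l(5, (-3 + 1)*2)*(10 + 34) = (-30*5)*(10 + 34) = -150*44 = -6600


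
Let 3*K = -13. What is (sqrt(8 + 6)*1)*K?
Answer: -13*sqrt(14)/3 ≈ -16.214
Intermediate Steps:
K = -13/3 (K = (1/3)*(-13) = -13/3 ≈ -4.3333)
(sqrt(8 + 6)*1)*K = (sqrt(8 + 6)*1)*(-13/3) = (sqrt(14)*1)*(-13/3) = sqrt(14)*(-13/3) = -13*sqrt(14)/3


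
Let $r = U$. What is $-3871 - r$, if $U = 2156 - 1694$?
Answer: $-4333$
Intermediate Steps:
$U = 462$ ($U = 2156 - 1694 = 462$)
$r = 462$
$-3871 - r = -3871 - 462 = -4333$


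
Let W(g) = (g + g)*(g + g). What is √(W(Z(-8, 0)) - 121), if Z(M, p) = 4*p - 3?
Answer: I*√85 ≈ 9.2195*I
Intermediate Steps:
Z(M, p) = -3 + 4*p
W(g) = 4*g² (W(g) = (2*g)*(2*g) = 4*g²)
√(W(Z(-8, 0)) - 121) = √(4*(-3 + 4*0)² - 121) = √(4*(-3 + 0)² - 121) = √(4*(-3)² - 121) = √(4*9 - 121) = √(36 - 121) = √(-85) = I*√85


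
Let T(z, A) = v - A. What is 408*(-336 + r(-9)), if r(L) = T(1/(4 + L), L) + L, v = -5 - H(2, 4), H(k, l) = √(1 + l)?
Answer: -139128 - 408*√5 ≈ -1.4004e+5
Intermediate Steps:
v = -5 - √5 (v = -5 - √(1 + 4) = -5 - √5 ≈ -7.2361)
T(z, A) = -5 - A - √5 (T(z, A) = (-5 - √5) - A = -5 - A - √5)
r(L) = -5 - √5 (r(L) = (-5 - L - √5) + L = -5 - √5)
408*(-336 + r(-9)) = 408*(-336 + (-5 - √5)) = 408*(-341 - √5) = -139128 - 408*√5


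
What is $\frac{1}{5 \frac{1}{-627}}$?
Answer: $- \frac{627}{5} \approx -125.4$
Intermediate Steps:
$\frac{1}{5 \frac{1}{-627}} = \frac{1}{5 \left(- \frac{1}{627}\right)} = \frac{1}{- \frac{5}{627}} = - \frac{627}{5}$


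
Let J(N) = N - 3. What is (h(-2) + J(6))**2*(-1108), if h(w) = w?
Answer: -1108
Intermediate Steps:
J(N) = -3 + N
(h(-2) + J(6))**2*(-1108) = (-2 + (-3 + 6))**2*(-1108) = (-2 + 3)**2*(-1108) = 1**2*(-1108) = 1*(-1108) = -1108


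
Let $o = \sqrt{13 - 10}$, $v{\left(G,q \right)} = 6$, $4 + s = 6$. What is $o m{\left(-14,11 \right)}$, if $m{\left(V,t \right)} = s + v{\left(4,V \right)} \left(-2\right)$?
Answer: $- 10 \sqrt{3} \approx -17.32$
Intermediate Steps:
$s = 2$ ($s = -4 + 6 = 2$)
$o = \sqrt{3} \approx 1.732$
$m{\left(V,t \right)} = -10$ ($m{\left(V,t \right)} = 2 + 6 \left(-2\right) = 2 - 12 = -10$)
$o m{\left(-14,11 \right)} = \sqrt{3} \left(-10\right) = - 10 \sqrt{3}$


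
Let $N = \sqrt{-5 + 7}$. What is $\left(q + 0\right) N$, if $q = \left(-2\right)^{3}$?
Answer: $- 8 \sqrt{2} \approx -11.314$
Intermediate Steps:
$q = -8$
$N = \sqrt{2} \approx 1.4142$
$\left(q + 0\right) N = \left(-8 + 0\right) \sqrt{2} = - 8 \sqrt{2}$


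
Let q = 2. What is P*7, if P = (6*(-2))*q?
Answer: -168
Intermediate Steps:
P = -24 (P = (6*(-2))*2 = -12*2 = -24)
P*7 = -24*7 = -168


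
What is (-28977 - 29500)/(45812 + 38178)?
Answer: -58477/83990 ≈ -0.69624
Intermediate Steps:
(-28977 - 29500)/(45812 + 38178) = -58477/83990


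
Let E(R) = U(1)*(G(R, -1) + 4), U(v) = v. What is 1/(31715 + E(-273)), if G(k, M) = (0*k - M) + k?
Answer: 1/31447 ≈ 3.1800e-5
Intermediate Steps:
G(k, M) = k - M (G(k, M) = (0 - M) + k = -M + k = k - M)
E(R) = 5 + R (E(R) = 1*((R - 1*(-1)) + 4) = 1*((R + 1) + 4) = 1*((1 + R) + 4) = 1*(5 + R) = 5 + R)
1/(31715 + E(-273)) = 1/(31715 + (5 - 273)) = 1/(31715 - 268) = 1/31447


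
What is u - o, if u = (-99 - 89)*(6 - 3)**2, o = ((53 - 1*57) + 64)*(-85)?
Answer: 3408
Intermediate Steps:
o = -5100 (o = ((53 - 57) + 64)*(-85) = (-4 + 64)*(-85) = 60*(-85) = -5100)
u = -1692 (u = -188*3**2 = -188*9 = -1692)
u - o = -1692 - 1*(-5100) = -1692 + 5100 = 3408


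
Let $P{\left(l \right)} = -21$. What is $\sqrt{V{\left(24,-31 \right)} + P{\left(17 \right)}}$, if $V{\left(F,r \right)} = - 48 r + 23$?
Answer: $\sqrt{1490} \approx 38.601$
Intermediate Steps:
$V{\left(F,r \right)} = 23 - 48 r$
$\sqrt{V{\left(24,-31 \right)} + P{\left(17 \right)}} = \sqrt{\left(23 - -1488\right) - 21} = \sqrt{\left(23 + 1488\right) - 21} = \sqrt{1511 - 21} = \sqrt{1490}$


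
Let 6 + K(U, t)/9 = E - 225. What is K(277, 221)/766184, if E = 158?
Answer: -657/766184 ≈ -0.00085750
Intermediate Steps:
K(U, t) = -657 (K(U, t) = -54 + 9*(158 - 225) = -54 + 9*(-67) = -54 - 603 = -657)
K(277, 221)/766184 = -657/766184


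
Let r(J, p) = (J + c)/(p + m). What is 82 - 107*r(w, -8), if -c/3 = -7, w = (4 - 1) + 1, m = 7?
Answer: 2757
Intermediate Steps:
w = 4 (w = 3 + 1 = 4)
c = 21 (c = -3*(-7) = 21)
r(J, p) = (21 + J)/(7 + p) (r(J, p) = (J + 21)/(p + 7) = (21 + J)/(7 + p))
82 - 107*r(w, -8) = 82 - 107*(21 + 4)/(7 - 8) = 82 - 107*25/(-1) = 82 - (-107)*25 = 82 - 107*(-25) = 82 + 2675 = 2757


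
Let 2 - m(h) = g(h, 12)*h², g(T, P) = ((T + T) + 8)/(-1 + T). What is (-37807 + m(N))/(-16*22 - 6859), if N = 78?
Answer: 3908761/555247 ≈ 7.0397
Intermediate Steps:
g(T, P) = (8 + 2*T)/(-1 + T) (g(T, P) = (2*T + 8)/(-1 + T) = (8 + 2*T)/(-1 + T))
m(h) = 2 - 2*h²*(4 + h)/(-1 + h) (m(h) = 2 - 2*(4 + h)/(-1 + h)*h² = 2 - 2*h²*(4 + h)/(-1 + h))
(-37807 + m(N))/(-16*22 - 6859) = (-37807 + 2*(-1 + 78 - 1*78²*(4 + 78))/(-1 + 78))/(-16*22 - 6859) = (-37807 + 2*(-1 + 78 - 1*6084*82)/77)/(-352 - 6859) = (-37807 + 2*(1/77)*(-1 + 78 - 498888))/(-7211) = (-37807 + 2*(1/77)*(-498811))*(-1/7211) = (-37807 - 997622/77)*(-1/7211) = -3908761/77*(-1/7211) = 3908761/555247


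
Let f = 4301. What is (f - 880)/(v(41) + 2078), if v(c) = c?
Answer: 3421/2119 ≈ 1.6144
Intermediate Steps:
(f - 880)/(v(41) + 2078) = (4301 - 880)/(41 + 2078) = 3421/2119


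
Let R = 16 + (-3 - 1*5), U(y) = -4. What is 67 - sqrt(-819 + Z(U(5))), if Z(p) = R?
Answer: 67 - I*sqrt(811) ≈ 67.0 - 28.478*I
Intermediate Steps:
R = 8 (R = 16 + (-3 - 5) = 16 - 8 = 8)
Z(p) = 8
67 - sqrt(-819 + Z(U(5))) = 67 - sqrt(-819 + 8) = 67 - sqrt(-811) = 67 - I*sqrt(811)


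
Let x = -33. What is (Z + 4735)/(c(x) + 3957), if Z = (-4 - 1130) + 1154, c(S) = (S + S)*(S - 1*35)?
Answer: 317/563 ≈ 0.56306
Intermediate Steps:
c(S) = 2*S*(-35 + S) (c(S) = (2*S)*(S - 35) = (2*S)*(-35 + S) = 2*S*(-35 + S))
Z = 20 (Z = -1134 + 1154 = 20)
(Z + 4735)/(c(x) + 3957) = (20 + 4735)/(2*(-33)*(-35 - 33) + 3957) = 4755/(2*(-33)*(-68) + 3957) = 4755/(4488 + 3957) = 4755/8445 = 4755*(1/8445) = 317/563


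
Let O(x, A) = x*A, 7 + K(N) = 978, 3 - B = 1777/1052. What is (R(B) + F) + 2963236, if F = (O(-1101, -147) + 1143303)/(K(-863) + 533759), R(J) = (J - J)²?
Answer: 22636178449/7639 ≈ 2.9632e+6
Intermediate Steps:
B = 1379/1052 (B = 3 - 1777/1052 = 1379/1052 ≈ 1.3108)
R(J) = 0 (R(J) = 0² = 0)
K(N) = 971 (K(N) = -7 + 978 = 971)
O(x, A) = A*x
F = 18645/7639 (F = (-147*(-1101) + 1143303)/(971 + 533759) = (161847 + 1143303)/534730 = 1305150*(1/534730) = 18645/7639 ≈ 2.4408)
(R(B) + F) + 2963236 = (0 + 18645/7639) + 2963236 = 18645/7639 + 2963236 = 22636178449/7639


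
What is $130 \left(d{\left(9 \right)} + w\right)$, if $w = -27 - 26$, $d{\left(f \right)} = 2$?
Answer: $-6630$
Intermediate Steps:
$w = -53$
$130 \left(d{\left(9 \right)} + w\right) = 130 \left(2 - 53\right) = 130 \left(-51\right) = -6630$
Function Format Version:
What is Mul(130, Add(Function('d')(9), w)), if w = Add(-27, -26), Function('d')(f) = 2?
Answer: -6630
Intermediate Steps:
w = -53
Mul(130, Add(Function('d')(9), w)) = Mul(130, Add(2, -53)) = Mul(130, -51) = -6630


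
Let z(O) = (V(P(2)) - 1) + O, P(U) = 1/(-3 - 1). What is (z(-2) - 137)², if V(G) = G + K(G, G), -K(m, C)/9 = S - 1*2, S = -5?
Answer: 95481/16 ≈ 5967.6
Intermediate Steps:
P(U) = -¼ (P(U) = 1/(-4) = -¼)
K(m, C) = 63 (K(m, C) = -9*(-5 - 1*2) = -9*(-5 - 2) = -9*(-7) = 63)
V(G) = 63 + G (V(G) = G + 63 = 63 + G)
z(O) = 247/4 + O (z(O) = ((63 - ¼) - 1) + O = (251/4 - 1) + O = 247/4 + O)
(z(-2) - 137)² = ((247/4 - 2) - 137)² = (239/4 - 137)² = (-309/4)² = 95481/16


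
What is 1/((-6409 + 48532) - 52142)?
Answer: -1/10019 ≈ -9.9810e-5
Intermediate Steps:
1/((-6409 + 48532) - 52142) = 1/(42123 - 52142) = 1/(-10019) = -1/10019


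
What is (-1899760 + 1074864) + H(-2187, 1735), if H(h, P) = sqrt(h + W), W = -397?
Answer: -824896 + 2*I*sqrt(646) ≈ -8.249e+5 + 50.833*I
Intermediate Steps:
H(h, P) = sqrt(-397 + h) (H(h, P) = sqrt(h - 397) = sqrt(-397 + h))
(-1899760 + 1074864) + H(-2187, 1735) = (-1899760 + 1074864) + sqrt(-397 - 2187) = -824896 + sqrt(-2584) = -824896 + 2*I*sqrt(646)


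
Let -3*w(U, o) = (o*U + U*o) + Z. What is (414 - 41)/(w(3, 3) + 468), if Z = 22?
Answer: 1119/1364 ≈ 0.82038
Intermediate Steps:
w(U, o) = -22/3 - 2*U*o/3 (w(U, o) = -((o*U + U*o) + 22)/3 = -((U*o + U*o) + 22)/3 = -(2*U*o + 22)/3 = -(22 + 2*U*o)/3 = -22/3 - 2*U*o/3)
(414 - 41)/(w(3, 3) + 468) = (414 - 41)/((-22/3 - 2/3*3*3) + 468) = 373/((-22/3 - 6) + 468) = 373/(-40/3 + 468) = 373/(1364/3) = 373*(3/1364) = 1119/1364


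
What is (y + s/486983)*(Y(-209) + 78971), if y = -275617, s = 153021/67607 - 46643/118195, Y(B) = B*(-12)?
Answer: -87388897872416753758520359/3891388316995795 ≈ -2.2457e+10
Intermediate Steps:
Y(B) = -12*B
s = 14932923794/7990809365 (s = 153021*(1/67607) - 46643*1/118195 = 153021/67607 - 46643/118195 = 14932923794/7990809365 ≈ 1.8688)
(y + s/486983)*(Y(-209) + 78971) = (-275617 + (14932923794/7990809365)/486983)*(-12*(-209) + 78971) = (-275617 + (14932923794/7990809365)*(1/486983))*(2508 + 78971) = (-275617 + 14932923794/3891388316995795)*81479 = -1072532773750497106721/3891388316995795*81479 = -87388897872416753758520359/3891388316995795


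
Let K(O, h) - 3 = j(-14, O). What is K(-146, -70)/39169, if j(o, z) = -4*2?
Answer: -5/39169 ≈ -0.00012765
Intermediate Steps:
j(o, z) = -8
K(O, h) = -5 (K(O, h) = 3 - 8 = -5)
K(-146, -70)/39169 = -5/39169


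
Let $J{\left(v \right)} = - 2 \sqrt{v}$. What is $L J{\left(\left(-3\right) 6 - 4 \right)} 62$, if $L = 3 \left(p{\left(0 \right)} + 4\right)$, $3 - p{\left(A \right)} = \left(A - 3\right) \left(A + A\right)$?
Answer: $- 2604 i \sqrt{22} \approx - 12214.0 i$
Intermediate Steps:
$p{\left(A \right)} = 3 - 2 A \left(-3 + A\right)$ ($p{\left(A \right)} = 3 - \left(A - 3\right) \left(A + A\right) = 3 - \left(-3 + A\right) 2 A = 3 - 2 A \left(-3 + A\right)$)
$L = 21$ ($L = 3 \left(\left(3 - 2 \cdot 0^{2} + 6 \cdot 0\right) + 4\right) = 3 \left(\left(3 - 0 + 0\right) + 4\right) = 3 \left(\left(3 + 0 + 0\right) + 4\right) = 3 \left(3 + 4\right) = 3 \cdot 7 = 21$)
$L J{\left(\left(-3\right) 6 - 4 \right)} 62 = 21 - 2 \sqrt{\left(-3\right) 6 - 4} \cdot 62 = 21 - 2 \sqrt{-18 - 4} \cdot 62 = 21 - 2 \sqrt{-22} \cdot 62 = 21 - 2 i \sqrt{22} \cdot 62 = 21 \left(- 124 i \sqrt{22}\right) = - 2604 i \sqrt{22}$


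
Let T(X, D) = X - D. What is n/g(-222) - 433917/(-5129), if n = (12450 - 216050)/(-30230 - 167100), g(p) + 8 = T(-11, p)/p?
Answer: 16990473358227/201105376759 ≈ 84.485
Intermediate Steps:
g(p) = -8 + (-11 - p)/p
n = 20360/19733 (n = -203600/(-197330) = -203600*(-1/197330) = 20360/19733 ≈ 1.0318)
n/g(-222) - 433917/(-5129) = 20360/(19733*(-9 - 11/(-222))) - 433917/(-5129) = 20360/(19733*(-9 - 11*(-1/222))) - 433917*(-1/5129) = 20360/(19733*(-9 + 11/222)) + 433917/5129 = 20360/(19733*(-1987/222)) + 433917/5129 = (20360/19733)*(-222/1987) + 433917/5129 = -4519920/39209471 + 433917/5129 = 16990473358227/201105376759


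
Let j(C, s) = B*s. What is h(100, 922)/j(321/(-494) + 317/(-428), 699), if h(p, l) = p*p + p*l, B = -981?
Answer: -102200/685719 ≈ -0.14904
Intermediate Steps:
h(p, l) = p² + l*p
j(C, s) = -981*s
h(100, 922)/j(321/(-494) + 317/(-428), 699) = (100*(922 + 100))/((-981*699)) = (100*1022)/(-685719) = 102200*(-1/685719) = -102200/685719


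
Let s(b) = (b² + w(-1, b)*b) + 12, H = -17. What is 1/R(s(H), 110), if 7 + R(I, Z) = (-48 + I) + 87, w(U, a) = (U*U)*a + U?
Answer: 1/639 ≈ 0.0015649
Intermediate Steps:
w(U, a) = U + a*U² (w(U, a) = U²*a + U = a*U² + U = U + a*U²)
s(b) = 12 + b² + b*(-1 + b) (s(b) = (b² + (-(1 - b))*b) + 12 = (b² + (-1 + b)*b) + 12 = (b² + b*(-1 + b)) + 12 = 12 + b² + b*(-1 + b))
R(I, Z) = 32 + I (R(I, Z) = -7 + ((-48 + I) + 87) = -7 + (39 + I) = 32 + I)
1/R(s(H), 110) = 1/(32 + (12 - 1*(-17) + 2*(-17)²)) = 1/(32 + (12 + 17 + 2*289)) = 1/(32 + (12 + 17 + 578)) = 1/(32 + 607) = 1/639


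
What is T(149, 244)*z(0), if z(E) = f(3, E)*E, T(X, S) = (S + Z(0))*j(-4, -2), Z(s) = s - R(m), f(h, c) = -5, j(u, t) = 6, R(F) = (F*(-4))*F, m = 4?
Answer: 0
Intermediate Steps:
R(F) = -4*F² (R(F) = (-4*F)*F = -4*F²)
Z(s) = 64 + s (Z(s) = s - (-4)*4² = s - (-4)*16 = s - 1*(-64) = s + 64 = 64 + s)
T(X, S) = 384 + 6*S (T(X, S) = (S + (64 + 0))*6 = (S + 64)*6 = (64 + S)*6 = 384 + 6*S)
z(E) = -5*E
T(149, 244)*z(0) = (384 + 6*244)*(-5*0) = (384 + 1464)*0 = 1848*0 = 0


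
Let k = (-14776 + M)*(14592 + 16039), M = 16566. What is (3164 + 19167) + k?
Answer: 54851821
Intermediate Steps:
k = 54829490 (k = (-14776 + 16566)*(14592 + 16039) = 1790*30631 = 54829490)
(3164 + 19167) + k = (3164 + 19167) + 54829490 = 22331 + 54829490 = 54851821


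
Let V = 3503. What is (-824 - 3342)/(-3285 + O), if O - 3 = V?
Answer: -4166/221 ≈ -18.851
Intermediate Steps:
O = 3506 (O = 3 + 3503 = 3506)
(-824 - 3342)/(-3285 + O) = (-824 - 3342)/(-3285 + 3506) = -4166/221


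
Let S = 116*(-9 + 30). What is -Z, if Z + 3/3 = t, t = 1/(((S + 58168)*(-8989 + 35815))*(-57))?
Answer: 92668485529/92668485528 ≈ 1.0000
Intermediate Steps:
S = 2436 (S = 116*21 = 2436)
t = -1/92668485528 (t = 1/(((2436 + 58168)*(-8989 + 35815))*(-57)) = 1/((60604*26826)*(-57)) = 1/(1625762904*(-57)) = 1/(-92668485528) = -1/92668485528 ≈ -1.0791e-11)
Z = -92668485529/92668485528 (Z = -1 - 1/92668485528 = -92668485529/92668485528 ≈ -1.0000)
-Z = -1*(-92668485529/92668485528) = 92668485529/92668485528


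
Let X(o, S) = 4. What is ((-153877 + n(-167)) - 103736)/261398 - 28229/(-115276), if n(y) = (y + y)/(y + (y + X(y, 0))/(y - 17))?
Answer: -341065058242067/460506286447060 ≈ -0.74063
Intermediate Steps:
n(y) = 2*y/(y + (4 + y)/(-17 + y)) (n(y) = (y + y)/(y + (y + 4)/(y - 17)) = (2*y)/(y + (4 + y)/(-17 + y)) = 2*y/(y + (4 + y)/(-17 + y)))
((-153877 + n(-167)) - 103736)/261398 - 28229/(-115276) = ((-153877 + 2*(-167)*(-17 - 167)/(4 + (-167)² - 16*(-167))) - 103736)/261398 - 28229/(-115276) = ((-153877 + 2*(-167)*(-184)/(4 + 27889 + 2672)) - 103736)*(1/261398) - 28229*(-1/115276) = ((-153877 + 2*(-167)*(-184)/30565) - 103736)*(1/261398) + 28229/115276 = ((-153877 + 2*(-167)*(1/30565)*(-184)) - 103736)*(1/261398) + 28229/115276 = ((-153877 + 61456/30565) - 103736)*(1/261398) + 28229/115276 = (-4703189049/30565 - 103736)*(1/261398) + 28229/115276 = -7873879889/30565*1/261398 + 28229/115276 = -7873879889/7989629870 + 28229/115276 = -341065058242067/460506286447060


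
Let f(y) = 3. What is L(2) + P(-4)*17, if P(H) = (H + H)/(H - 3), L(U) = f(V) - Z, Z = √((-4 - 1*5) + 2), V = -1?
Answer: 157/7 - I*√7 ≈ 22.429 - 2.6458*I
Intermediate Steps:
Z = I*√7 (Z = √((-4 - 5) + 2) = √(-9 + 2) = √(-7) = I*√7 ≈ 2.6458*I)
L(U) = 3 - I*√7
P(H) = 2*H/(-3 + H) (P(H) = (2*H)/(-3 + H) = 2*H/(-3 + H))
L(2) + P(-4)*17 = (3 - I*√7) + (2*(-4)/(-3 - 4))*17 = (3 - I*√7) + (2*(-4)/(-7))*17 = (3 - I*√7) + (2*(-4)*(-⅐))*17 = (3 - I*√7) + (8/7)*17 = (3 - I*√7) + 136/7 = 157/7 - I*√7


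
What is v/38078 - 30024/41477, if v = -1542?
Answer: -603605703/789680603 ≈ -0.76437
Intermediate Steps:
v/38078 - 30024/41477 = -1542/38078 - 30024/41477 = -1542*1/38078 - 30024*1/41477 = -771/19039 - 30024/41477 = -603605703/789680603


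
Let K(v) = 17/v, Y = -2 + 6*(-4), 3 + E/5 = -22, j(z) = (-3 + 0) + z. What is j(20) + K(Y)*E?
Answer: 2567/26 ≈ 98.731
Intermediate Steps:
j(z) = -3 + z
E = -125 (E = -15 + 5*(-22) = -15 - 110 = -125)
Y = -26 (Y = -2 - 24 = -26)
j(20) + K(Y)*E = (-3 + 20) + (17/(-26))*(-125) = 17 + (17*(-1/26))*(-125) = 17 - 17/26*(-125) = 17 + 2125/26 = 2567/26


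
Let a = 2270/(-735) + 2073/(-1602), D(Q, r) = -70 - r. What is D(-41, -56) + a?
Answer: -480995/26166 ≈ -18.382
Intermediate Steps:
a = -114671/26166 (a = 2270*(-1/735) + 2073*(-1/1602) = -454/147 - 691/534 = -114671/26166 ≈ -4.3824)
D(-41, -56) + a = (-70 - 1*(-56)) - 114671/26166 = (-70 + 56) - 114671/26166 = -14 - 114671/26166 = -480995/26166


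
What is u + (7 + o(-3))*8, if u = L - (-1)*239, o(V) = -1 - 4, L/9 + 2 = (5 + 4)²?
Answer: 966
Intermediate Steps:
L = 711 (L = -18 + 9*(5 + 4)² = -18 + 9*9² = -18 + 9*81 = -18 + 729 = 711)
o(V) = -5
u = 950 (u = 711 - (-1)*239 = 711 - 1*(-239) = 711 + 239 = 950)
u + (7 + o(-3))*8 = 950 + (7 - 5)*8 = 950 + 2*8 = 950 + 16 = 966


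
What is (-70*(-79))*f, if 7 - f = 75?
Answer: -376040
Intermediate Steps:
f = -68 (f = 7 - 1*75 = 7 - 75 = -68)
(-70*(-79))*f = -70*(-79)*(-68) = 5530*(-68) = -376040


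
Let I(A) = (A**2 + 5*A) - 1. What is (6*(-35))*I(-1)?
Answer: 1050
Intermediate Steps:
I(A) = -1 + A**2 + 5*A
(6*(-35))*I(-1) = (6*(-35))*(-1 + (-1)**2 + 5*(-1)) = -210*(-1 + 1 - 5) = -210*(-5) = 1050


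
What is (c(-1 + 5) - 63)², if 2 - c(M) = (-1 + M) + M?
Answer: 4624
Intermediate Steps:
c(M) = 3 - 2*M (c(M) = 2 - ((-1 + M) + M) = 2 - (-1 + 2*M) = 2 + (1 - 2*M) = 3 - 2*M)
(c(-1 + 5) - 63)² = ((3 - 2*(-1 + 5)) - 63)² = ((3 - 2*4) - 63)² = ((3 - 8) - 63)² = (-5 - 63)² = (-68)² = 4624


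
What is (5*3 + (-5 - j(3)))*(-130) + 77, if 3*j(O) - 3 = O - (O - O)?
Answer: -963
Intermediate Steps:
j(O) = 1 + O/3 (j(O) = 1 + (O - (O - O))/3 = 1 + (O - 1*0)/3 = 1 + (O + 0)/3 = 1 + O/3)
(5*3 + (-5 - j(3)))*(-130) + 77 = (5*3 + (-5 - (1 + (1/3)*3)))*(-130) + 77 = (15 + (-5 - (1 + 1)))*(-130) + 77 = (15 + (-5 - 1*2))*(-130) + 77 = (15 + (-5 - 2))*(-130) + 77 = (15 - 7)*(-130) + 77 = 8*(-130) + 77 = -1040 + 77 = -963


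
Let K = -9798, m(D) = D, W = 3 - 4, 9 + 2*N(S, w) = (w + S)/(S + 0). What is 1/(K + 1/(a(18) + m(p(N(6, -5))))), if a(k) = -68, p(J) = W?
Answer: -69/676063 ≈ -0.00010206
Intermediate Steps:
N(S, w) = -9/2 + (S + w)/(2*S) (N(S, w) = -9/2 + ((w + S)/(S + 0))/2 = -9/2 + ((S + w)/S)/2 = -9/2 + (S + w)/(2*S))
W = -1
p(J) = -1
1/(K + 1/(a(18) + m(p(N(6, -5))))) = 1/(-9798 + 1/(-68 - 1)) = 1/(-9798 + 1/(-69)) = 1/(-9798 - 1/69) = 1/(-676063/69) = -69/676063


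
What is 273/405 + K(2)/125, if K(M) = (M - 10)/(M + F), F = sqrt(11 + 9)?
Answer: 2302/3375 - sqrt(5)/125 ≈ 0.66419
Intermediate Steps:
F = 2*sqrt(5) (F = sqrt(20) = 2*sqrt(5) ≈ 4.4721)
K(M) = (-10 + M)/(M + 2*sqrt(5)) (K(M) = (M - 10)/(M + 2*sqrt(5)) = (-10 + M)/(M + 2*sqrt(5)))
273/405 + K(2)/125 = 273/405 + ((-10 + 2)/(2 + 2*sqrt(5)))/125 = 273*(1/405) + (-8/(2 + 2*sqrt(5)))*(1/125) = 91/135 - 8/(2 + 2*sqrt(5))*(1/125) = 91/135 - 8/(125*(2 + 2*sqrt(5)))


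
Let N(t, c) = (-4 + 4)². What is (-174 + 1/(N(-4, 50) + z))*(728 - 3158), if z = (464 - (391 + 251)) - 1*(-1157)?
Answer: 413938350/979 ≈ 4.2282e+5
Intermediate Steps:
N(t, c) = 0 (N(t, c) = 0² = 0)
z = 979 (z = (464 - 1*642) + 1157 = (464 - 642) + 1157 = -178 + 1157 = 979)
(-174 + 1/(N(-4, 50) + z))*(728 - 3158) = (-174 + 1/(0 + 979))*(728 - 3158) = (-174 + 1/979)*(-2430) = -170345/979*(-2430) = 413938350/979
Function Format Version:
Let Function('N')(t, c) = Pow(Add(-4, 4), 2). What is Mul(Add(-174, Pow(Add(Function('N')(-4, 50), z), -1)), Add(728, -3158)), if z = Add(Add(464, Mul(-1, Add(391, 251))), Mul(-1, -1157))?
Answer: Rational(413938350, 979) ≈ 4.2282e+5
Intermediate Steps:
Function('N')(t, c) = 0 (Function('N')(t, c) = Pow(0, 2) = 0)
z = 979 (z = Add(Add(464, Mul(-1, 642)), 1157) = Add(Add(464, -642), 1157) = Add(-178, 1157) = 979)
Mul(Add(-174, Pow(Add(Function('N')(-4, 50), z), -1)), Add(728, -3158)) = Mul(Add(-174, Pow(Add(0, 979), -1)), Add(728, -3158)) = Mul(Add(-174, Pow(979, -1)), -2430) = Mul(Add(-174, Rational(1, 979)), -2430) = Mul(Rational(-170345, 979), -2430) = Rational(413938350, 979)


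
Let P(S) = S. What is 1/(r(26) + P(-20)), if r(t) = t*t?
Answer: 1/656 ≈ 0.0015244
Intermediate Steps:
r(t) = t²
1/(r(26) + P(-20)) = 1/(26² - 20) = 1/(676 - 20) = 1/656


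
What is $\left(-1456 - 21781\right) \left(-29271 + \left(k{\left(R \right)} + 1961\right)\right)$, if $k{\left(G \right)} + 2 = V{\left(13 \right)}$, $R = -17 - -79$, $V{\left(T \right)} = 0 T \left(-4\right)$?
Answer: $634648944$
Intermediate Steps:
$V{\left(T \right)} = 0$ ($V{\left(T \right)} = 0 \left(-4\right) = 0$)
$R = 62$ ($R = -17 + 79 = 62$)
$k{\left(G \right)} = -2$ ($k{\left(G \right)} = -2 + 0 = -2$)
$\left(-1456 - 21781\right) \left(-29271 + \left(k{\left(R \right)} + 1961\right)\right) = \left(-1456 - 21781\right) \left(-29271 + \left(-2 + 1961\right)\right) = - 23237 \left(-29271 + 1959\right) = \left(-23237\right) \left(-27312\right) = 634648944$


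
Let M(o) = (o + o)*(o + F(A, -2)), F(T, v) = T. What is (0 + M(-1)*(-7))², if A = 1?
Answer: 0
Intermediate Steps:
M(o) = 2*o*(1 + o) (M(o) = (o + o)*(o + 1) = (2*o)*(1 + o) = 2*o*(1 + o))
(0 + M(-1)*(-7))² = (0 + (2*(-1)*(1 - 1))*(-7))² = (0 + (2*(-1)*0)*(-7))² = (0 + 0*(-7))² = (0 + 0)² = 0² = 0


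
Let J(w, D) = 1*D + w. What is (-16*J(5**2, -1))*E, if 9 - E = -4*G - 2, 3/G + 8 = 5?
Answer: -2688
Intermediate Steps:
G = -1 (G = 3/(-8 + 5) = 3/(-3) = 3*(-1/3) = -1)
J(w, D) = D + w
E = 7 (E = 9 - (-4*(-1) - 2) = 9 - (4 - 2) = 9 - 1*2 = 9 - 2 = 7)
(-16*J(5**2, -1))*E = -16*(-1 + 5**2)*7 = -16*(-1 + 25)*7 = -16*24*7 = -384*7 = -2688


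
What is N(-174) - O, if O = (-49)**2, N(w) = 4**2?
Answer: -2385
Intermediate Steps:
N(w) = 16
O = 2401
N(-174) - O = 16 - 1*2401 = 16 - 2401 = -2385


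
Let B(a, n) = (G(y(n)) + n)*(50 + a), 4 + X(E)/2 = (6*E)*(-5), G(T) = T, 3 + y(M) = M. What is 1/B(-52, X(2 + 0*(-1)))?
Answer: 1/518 ≈ 0.0019305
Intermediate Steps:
y(M) = -3 + M
X(E) = -8 - 60*E (X(E) = -8 + 2*((6*E)*(-5)) = -8 + 2*(-30*E) = -8 - 60*E)
B(a, n) = (-3 + 2*n)*(50 + a) (B(a, n) = ((-3 + n) + n)*(50 + a) = (-3 + 2*n)*(50 + a))
1/B(-52, X(2 + 0*(-1))) = 1/(-150 + 100*(-8 - 60*(2 + 0*(-1))) - 52*(-8 - 60*(2 + 0*(-1))) - 52*(-3 + (-8 - 60*(2 + 0*(-1))))) = 1/(-150 + 100*(-8 - 60*(2 + 0)) - 52*(-8 - 60*(2 + 0)) - 52*(-3 + (-8 - 60*(2 + 0)))) = 1/(-150 + 100*(-8 - 60*2) - 52*(-8 - 60*2) - 52*(-3 + (-8 - 60*2))) = 1/(-150 + 100*(-8 - 120) - 52*(-8 - 120) - 52*(-3 + (-8 - 120))) = 1/(-150 + 100*(-128) - 52*(-128) - 52*(-3 - 128)) = 1/(-150 - 12800 + 6656 - 52*(-131)) = 1/(-150 - 12800 + 6656 + 6812) = 1/518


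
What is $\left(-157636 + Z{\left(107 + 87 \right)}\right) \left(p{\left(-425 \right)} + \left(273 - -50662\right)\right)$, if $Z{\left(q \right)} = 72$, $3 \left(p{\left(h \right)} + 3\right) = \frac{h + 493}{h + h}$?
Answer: $- \frac{601878408472}{75} \approx -8.025 \cdot 10^{9}$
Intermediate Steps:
$p{\left(h \right)} = -3 + \frac{493 + h}{6 h}$ ($p{\left(h \right)} = -3 + \frac{\left(h + 493\right) \frac{1}{h + h}}{3} = -3 + \frac{\left(493 + h\right) \frac{1}{2 h}}{3} = -3 + \frac{\frac{1}{2} \frac{1}{h} \left(493 + h\right)}{3} = -3 + \frac{493 + h}{6 h}$)
$\left(-157636 + Z{\left(107 + 87 \right)}\right) \left(p{\left(-425 \right)} + \left(273 - -50662\right)\right) = \left(-157636 + 72\right) \left(\frac{17 \left(29 - -425\right)}{6 \left(-425\right)} + \left(273 - -50662\right)\right) = - 157564 \left(\frac{17}{6} \left(- \frac{1}{425}\right) \left(29 + 425\right) + \left(273 + 50662\right)\right) = - 157564 \left(\frac{17}{6} \left(- \frac{1}{425}\right) 454 + 50935\right) = - 157564 \left(- \frac{227}{75} + 50935\right) = \left(-157564\right) \frac{3819898}{75} = - \frac{601878408472}{75}$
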